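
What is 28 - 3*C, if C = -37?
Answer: 139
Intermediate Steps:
28 - 3*C = 28 - 3*(-37) = 28 + 111 = 139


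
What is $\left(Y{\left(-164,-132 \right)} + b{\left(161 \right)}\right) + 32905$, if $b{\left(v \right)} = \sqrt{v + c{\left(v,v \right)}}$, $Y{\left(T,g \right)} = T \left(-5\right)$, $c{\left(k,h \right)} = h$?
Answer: $33725 + \sqrt{322} \approx 33743.0$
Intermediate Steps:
$Y{\left(T,g \right)} = - 5 T$
$b{\left(v \right)} = \sqrt{2} \sqrt{v}$ ($b{\left(v \right)} = \sqrt{v + v} = \sqrt{2 v} = \sqrt{2} \sqrt{v}$)
$\left(Y{\left(-164,-132 \right)} + b{\left(161 \right)}\right) + 32905 = \left(\left(-5\right) \left(-164\right) + \sqrt{2} \sqrt{161}\right) + 32905 = \left(820 + \sqrt{322}\right) + 32905 = 33725 + \sqrt{322}$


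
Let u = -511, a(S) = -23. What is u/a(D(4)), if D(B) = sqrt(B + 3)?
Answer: 511/23 ≈ 22.217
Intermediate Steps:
D(B) = sqrt(3 + B)
u/a(D(4)) = -511/(-23) = -511*(-1/23) = 511/23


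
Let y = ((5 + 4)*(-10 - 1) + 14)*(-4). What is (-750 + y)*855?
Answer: -350550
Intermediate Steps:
y = 340 (y = (9*(-11) + 14)*(-4) = (-99 + 14)*(-4) = -85*(-4) = 340)
(-750 + y)*855 = (-750 + 340)*855 = -410*855 = -350550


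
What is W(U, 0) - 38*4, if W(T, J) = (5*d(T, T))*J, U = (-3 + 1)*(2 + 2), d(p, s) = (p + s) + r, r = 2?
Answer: -152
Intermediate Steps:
d(p, s) = 2 + p + s (d(p, s) = (p + s) + 2 = 2 + p + s)
U = -8 (U = -2*4 = -8)
W(T, J) = J*(10 + 10*T) (W(T, J) = (5*(2 + T + T))*J = (5*(2 + 2*T))*J = (10 + 10*T)*J = J*(10 + 10*T))
W(U, 0) - 38*4 = 10*0*(1 - 8) - 38*4 = 10*0*(-7) - 152 = 0 - 152 = -152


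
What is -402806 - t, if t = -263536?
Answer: -139270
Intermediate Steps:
-402806 - t = -402806 - 1*(-263536) = -402806 + 263536 = -139270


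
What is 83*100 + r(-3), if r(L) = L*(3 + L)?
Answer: 8300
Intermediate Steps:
83*100 + r(-3) = 83*100 - 3*(3 - 3) = 8300 - 3*0 = 8300 + 0 = 8300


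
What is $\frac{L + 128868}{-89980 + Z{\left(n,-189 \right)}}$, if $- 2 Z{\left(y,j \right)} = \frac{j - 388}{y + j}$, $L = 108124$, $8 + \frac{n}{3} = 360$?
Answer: $- \frac{58706304}{22289249} \approx -2.6338$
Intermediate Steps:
$n = 1056$ ($n = -24 + 3 \cdot 360 = -24 + 1080 = 1056$)
$Z{\left(y,j \right)} = - \frac{-388 + j}{2 \left(j + y\right)}$ ($Z{\left(y,j \right)} = - \frac{\left(j - 388\right) \frac{1}{y + j}}{2} = - \frac{\left(-388 + j\right) \frac{1}{j + y}}{2} = - \frac{\frac{1}{j + y} \left(-388 + j\right)}{2} = - \frac{-388 + j}{2 \left(j + y\right)}$)
$\frac{L + 128868}{-89980 + Z{\left(n,-189 \right)}} = \frac{108124 + 128868}{-89980 + \frac{194 - - \frac{189}{2}}{-189 + 1056}} = \frac{236992}{-89980 + \frac{194 + \frac{189}{2}}{867}} = \frac{236992}{-89980 + \frac{1}{867} \cdot \frac{577}{2}} = \frac{236992}{-89980 + \frac{577}{1734}} = \frac{236992}{- \frac{156024743}{1734}} = 236992 \left(- \frac{1734}{156024743}\right) = - \frac{58706304}{22289249}$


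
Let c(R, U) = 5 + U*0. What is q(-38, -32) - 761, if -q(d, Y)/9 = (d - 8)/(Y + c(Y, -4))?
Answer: -2329/3 ≈ -776.33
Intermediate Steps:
c(R, U) = 5 (c(R, U) = 5 + 0 = 5)
q(d, Y) = -9*(-8 + d)/(5 + Y) (q(d, Y) = -9*(d - 8)/(Y + 5) = -9*(-8 + d)/(5 + Y))
q(-38, -32) - 761 = 9*(8 - 1*(-38))/(5 - 32) - 761 = 9*(8 + 38)/(-27) - 761 = 9*(-1/27)*46 - 761 = -46/3 - 761 = -2329/3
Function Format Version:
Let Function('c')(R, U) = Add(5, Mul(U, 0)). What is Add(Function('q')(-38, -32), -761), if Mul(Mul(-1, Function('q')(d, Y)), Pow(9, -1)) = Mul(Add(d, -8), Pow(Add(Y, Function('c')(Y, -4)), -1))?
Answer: Rational(-2329, 3) ≈ -776.33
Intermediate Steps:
Function('c')(R, U) = 5 (Function('c')(R, U) = Add(5, 0) = 5)
Function('q')(d, Y) = Mul(-9, Pow(Add(5, Y), -1), Add(-8, d)) (Function('q')(d, Y) = Mul(-9, Mul(Add(d, -8), Pow(Add(Y, 5), -1))) = Mul(-9, Mul(Add(-8, d), Pow(Add(5, Y), -1))) = Mul(-9, Mul(Pow(Add(5, Y), -1), Add(-8, d))) = Mul(-9, Pow(Add(5, Y), -1), Add(-8, d)))
Add(Function('q')(-38, -32), -761) = Add(Mul(9, Pow(Add(5, -32), -1), Add(8, Mul(-1, -38))), -761) = Add(Mul(9, Pow(-27, -1), Add(8, 38)), -761) = Add(Mul(9, Rational(-1, 27), 46), -761) = Add(Rational(-46, 3), -761) = Rational(-2329, 3)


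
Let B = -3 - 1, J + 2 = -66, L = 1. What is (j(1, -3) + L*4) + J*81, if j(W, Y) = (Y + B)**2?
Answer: -5455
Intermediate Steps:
J = -68 (J = -2 - 66 = -68)
B = -4
j(W, Y) = (-4 + Y)**2 (j(W, Y) = (Y - 4)**2 = (-4 + Y)**2)
(j(1, -3) + L*4) + J*81 = ((-4 - 3)**2 + 1*4) - 68*81 = ((-7)**2 + 4) - 5508 = (49 + 4) - 5508 = 53 - 5508 = -5455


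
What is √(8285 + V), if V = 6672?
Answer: √14957 ≈ 122.30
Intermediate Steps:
√(8285 + V) = √(8285 + 6672) = √14957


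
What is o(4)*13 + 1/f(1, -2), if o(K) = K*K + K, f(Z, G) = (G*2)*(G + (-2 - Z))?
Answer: 5201/20 ≈ 260.05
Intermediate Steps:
f(Z, G) = 2*G*(-2 + G - Z) (f(Z, G) = (2*G)*(-2 + G - Z) = 2*G*(-2 + G - Z))
o(K) = K + K**2 (o(K) = K**2 + K = K + K**2)
o(4)*13 + 1/f(1, -2) = (4*(1 + 4))*13 + 1/(2*(-2)*(-2 - 2 - 1*1)) = (4*5)*13 + 1/(2*(-2)*(-2 - 2 - 1)) = 20*13 + 1/(2*(-2)*(-5)) = 260 + 1/20 = 5201/20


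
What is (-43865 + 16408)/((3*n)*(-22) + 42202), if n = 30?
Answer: -27457/40222 ≈ -0.68264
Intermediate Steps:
(-43865 + 16408)/((3*n)*(-22) + 42202) = (-43865 + 16408)/((3*30)*(-22) + 42202) = -27457/(90*(-22) + 42202) = -27457/(-1980 + 42202) = -27457/40222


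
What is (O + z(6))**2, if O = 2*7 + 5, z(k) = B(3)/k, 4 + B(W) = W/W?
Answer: 1369/4 ≈ 342.25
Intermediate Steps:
B(W) = -3 (B(W) = -4 + W/W = -4 + 1 = -3)
z(k) = -3/k
O = 19 (O = 14 + 5 = 19)
(O + z(6))**2 = (19 - 3/6)**2 = (19 - 3*1/6)**2 = (19 - 1/2)**2 = (37/2)**2 = 1369/4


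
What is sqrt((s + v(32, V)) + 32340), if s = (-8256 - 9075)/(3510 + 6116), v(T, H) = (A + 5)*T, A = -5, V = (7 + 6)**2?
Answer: 3*sqrt(332939284626)/9626 ≈ 179.83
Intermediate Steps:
V = 169 (V = 13**2 = 169)
v(T, H) = 0 (v(T, H) = (-5 + 5)*T = 0*T = 0)
s = -17331/9626 ≈ -1.8004
sqrt((s + v(32, V)) + 32340) = sqrt((-17331/9626 + 0) + 32340) = sqrt(-17331/9626 + 32340) = sqrt(311287509/9626) = 3*sqrt(332939284626)/9626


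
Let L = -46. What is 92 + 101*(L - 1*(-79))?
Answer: 3425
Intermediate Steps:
92 + 101*(L - 1*(-79)) = 92 + 101*(-46 - 1*(-79)) = 92 + 101*(-46 + 79) = 92 + 101*33 = 92 + 3333 = 3425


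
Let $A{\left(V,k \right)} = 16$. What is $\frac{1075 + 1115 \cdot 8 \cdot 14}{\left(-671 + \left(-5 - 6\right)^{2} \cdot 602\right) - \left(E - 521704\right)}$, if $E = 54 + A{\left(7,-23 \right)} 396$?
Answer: $\frac{25191}{117497} \approx 0.2144$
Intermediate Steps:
$E = 6390$ ($E = 54 + 16 \cdot 396 = 54 + 6336 = 6390$)
$\frac{1075 + 1115 \cdot 8 \cdot 14}{\left(-671 + \left(-5 - 6\right)^{2} \cdot 602\right) - \left(E - 521704\right)} = \frac{1075 + 1115 \cdot 8 \cdot 14}{\left(-671 + \left(-5 - 6\right)^{2} \cdot 602\right) - \left(6390 - 521704\right)} = \frac{1075 + 1115 \cdot 112}{\left(-671 + \left(-11\right)^{2} \cdot 602\right) - -515314} = \frac{1075 + 124880}{\left(-671 + 121 \cdot 602\right) + 515314} = \frac{125955}{\left(-671 + 72842\right) + 515314} = \frac{125955}{72171 + 515314} = \frac{125955}{587485} = 125955 \cdot \frac{1}{587485} = \frac{25191}{117497}$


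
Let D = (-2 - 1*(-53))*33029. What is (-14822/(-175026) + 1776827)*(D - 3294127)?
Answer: -250292970140850976/87513 ≈ -2.8601e+12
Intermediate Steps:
D = 1684479 (D = (-2 + 53)*33029 = 51*33029 = 1684479)
(-14822/(-175026) + 1776827)*(D - 3294127) = (-14822/(-175026) + 1776827)*(1684479 - 3294127) = (-14822*(-1/175026) + 1776827)*(-1609648) = (7411/87513 + 1776827)*(-1609648) = (155495468662/87513)*(-1609648) = -250292970140850976/87513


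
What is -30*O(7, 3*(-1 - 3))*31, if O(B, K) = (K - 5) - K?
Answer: 4650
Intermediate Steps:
O(B, K) = -5 (O(B, K) = (-5 + K) - K = -5)
-30*O(7, 3*(-1 - 3))*31 = -30*(-5)*31 = 150*31 = 4650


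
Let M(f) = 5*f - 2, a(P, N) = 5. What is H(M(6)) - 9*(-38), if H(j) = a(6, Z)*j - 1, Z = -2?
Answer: 481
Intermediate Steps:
M(f) = -2 + 5*f
H(j) = -1 + 5*j (H(j) = 5*j - 1 = -1 + 5*j)
H(M(6)) - 9*(-38) = (-1 + 5*(-2 + 5*6)) - 9*(-38) = (-1 + 5*(-2 + 30)) + 342 = (-1 + 5*28) + 342 = (-1 + 140) + 342 = 139 + 342 = 481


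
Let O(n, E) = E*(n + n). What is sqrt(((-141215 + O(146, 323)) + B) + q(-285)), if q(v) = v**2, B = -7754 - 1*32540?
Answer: 4*I*sqrt(373) ≈ 77.253*I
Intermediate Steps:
O(n, E) = 2*E*n (O(n, E) = E*(2*n) = 2*E*n)
B = -40294 (B = -7754 - 32540 = -40294)
sqrt(((-141215 + O(146, 323)) + B) + q(-285)) = sqrt(((-141215 + 2*323*146) - 40294) + (-285)**2) = sqrt(((-141215 + 94316) - 40294) + 81225) = sqrt((-46899 - 40294) + 81225) = sqrt(-87193 + 81225) = sqrt(-5968) = 4*I*sqrt(373)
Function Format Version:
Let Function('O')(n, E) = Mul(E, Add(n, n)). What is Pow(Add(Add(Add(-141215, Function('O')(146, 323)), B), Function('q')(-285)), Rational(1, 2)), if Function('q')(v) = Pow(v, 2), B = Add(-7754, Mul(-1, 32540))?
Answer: Mul(4, I, Pow(373, Rational(1, 2))) ≈ Mul(77.253, I)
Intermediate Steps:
Function('O')(n, E) = Mul(2, E, n) (Function('O')(n, E) = Mul(E, Mul(2, n)) = Mul(2, E, n))
B = -40294 (B = Add(-7754, -32540) = -40294)
Pow(Add(Add(Add(-141215, Function('O')(146, 323)), B), Function('q')(-285)), Rational(1, 2)) = Pow(Add(Add(Add(-141215, Mul(2, 323, 146)), -40294), Pow(-285, 2)), Rational(1, 2)) = Pow(Add(Add(Add(-141215, 94316), -40294), 81225), Rational(1, 2)) = Pow(Add(Add(-46899, -40294), 81225), Rational(1, 2)) = Pow(Add(-87193, 81225), Rational(1, 2)) = Pow(-5968, Rational(1, 2)) = Mul(4, I, Pow(373, Rational(1, 2)))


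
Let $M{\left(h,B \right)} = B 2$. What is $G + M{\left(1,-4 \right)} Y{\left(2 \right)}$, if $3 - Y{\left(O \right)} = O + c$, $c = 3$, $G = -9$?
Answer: $7$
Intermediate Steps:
$Y{\left(O \right)} = - O$ ($Y{\left(O \right)} = 3 - \left(O + 3\right) = 3 - \left(3 + O\right) = - O$)
$M{\left(h,B \right)} = 2 B$
$G + M{\left(1,-4 \right)} Y{\left(2 \right)} = -9 + 2 \left(-4\right) \left(\left(-1\right) 2\right) = -9 - -16 = -9 + 16 = 7$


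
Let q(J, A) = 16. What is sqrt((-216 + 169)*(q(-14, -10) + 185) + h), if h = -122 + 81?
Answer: 4*I*sqrt(593) ≈ 97.406*I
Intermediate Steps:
h = -41
sqrt((-216 + 169)*(q(-14, -10) + 185) + h) = sqrt((-216 + 169)*(16 + 185) - 41) = sqrt(-47*201 - 41) = sqrt(-9447 - 41) = sqrt(-9488) = 4*I*sqrt(593)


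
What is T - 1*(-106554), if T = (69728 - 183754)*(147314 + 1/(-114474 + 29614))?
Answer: -712718756995287/42430 ≈ -1.6798e+10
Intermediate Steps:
T = -712723278081507/42430 (T = -114026*(147314 + 1/(-84860)) = -114026*(147314 - 1/84860) = -114026*12501066039/84860 = -712723278081507/42430 ≈ -1.6798e+10)
T - 1*(-106554) = -712723278081507/42430 - 1*(-106554) = -712723278081507/42430 + 106554 = -712718756995287/42430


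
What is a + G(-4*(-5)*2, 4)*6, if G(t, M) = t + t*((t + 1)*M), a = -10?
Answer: 39590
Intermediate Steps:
G(t, M) = t + M*t*(1 + t) (G(t, M) = t + t*((1 + t)*M) = t + t*(M*(1 + t)) = t + M*t*(1 + t))
a + G(-4*(-5)*2, 4)*6 = -10 + ((-4*(-5)*2)*(1 + 4 + 4*(-4*(-5)*2)))*6 = -10 + ((20*2)*(1 + 4 + 4*(20*2)))*6 = -10 + (40*(1 + 4 + 4*40))*6 = -10 + (40*(1 + 4 + 160))*6 = -10 + (40*165)*6 = -10 + 6600*6 = -10 + 39600 = 39590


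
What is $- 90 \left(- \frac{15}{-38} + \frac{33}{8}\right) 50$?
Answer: $- \frac{772875}{38} \approx -20339.0$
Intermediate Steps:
$- 90 \left(- \frac{15}{-38} + \frac{33}{8}\right) 50 = - 90 \left(\left(-15\right) \left(- \frac{1}{38}\right) + 33 \cdot \frac{1}{8}\right) 50 = - 90 \left(\frac{15}{38} + \frac{33}{8}\right) 50 = \left(-90\right) \frac{687}{152} \cdot 50 = \left(- \frac{30915}{76}\right) 50 = - \frac{772875}{38}$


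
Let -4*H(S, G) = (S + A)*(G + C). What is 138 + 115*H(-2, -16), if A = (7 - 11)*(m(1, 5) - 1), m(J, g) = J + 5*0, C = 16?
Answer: 138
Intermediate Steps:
m(J, g) = J (m(J, g) = J + 0 = J)
A = 0 (A = (7 - 11)*(1 - 1) = -4*0 = 0)
H(S, G) = -S*(16 + G)/4 (H(S, G) = -(S + 0)*(G + 16)/4 = -S*(16 + G)/4)
138 + 115*H(-2, -16) = 138 + 115*((1/4)*(-2)*(-16 - 1*(-16))) = 138 + 115*((1/4)*(-2)*(-16 + 16)) = 138 + 115*((1/4)*(-2)*0) = 138 + 115*0 = 138 + 0 = 138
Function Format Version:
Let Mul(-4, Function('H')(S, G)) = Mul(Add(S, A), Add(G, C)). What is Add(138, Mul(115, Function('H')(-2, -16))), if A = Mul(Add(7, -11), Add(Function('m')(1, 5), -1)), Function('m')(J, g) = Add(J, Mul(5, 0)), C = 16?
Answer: 138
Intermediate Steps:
Function('m')(J, g) = J (Function('m')(J, g) = Add(J, 0) = J)
A = 0 (A = Mul(Add(7, -11), Add(1, -1)) = Mul(-4, 0) = 0)
Function('H')(S, G) = Mul(Rational(-1, 4), S, Add(16, G)) (Function('H')(S, G) = Mul(Rational(-1, 4), Mul(Add(S, 0), Add(G, 16))) = Mul(Rational(-1, 4), Mul(S, Add(16, G))) = Mul(Rational(-1, 4), S, Add(16, G)))
Add(138, Mul(115, Function('H')(-2, -16))) = Add(138, Mul(115, Mul(Rational(1, 4), -2, Add(-16, Mul(-1, -16))))) = Add(138, Mul(115, Mul(Rational(1, 4), -2, Add(-16, 16)))) = Add(138, Mul(115, Mul(Rational(1, 4), -2, 0))) = Add(138, Mul(115, 0)) = Add(138, 0) = 138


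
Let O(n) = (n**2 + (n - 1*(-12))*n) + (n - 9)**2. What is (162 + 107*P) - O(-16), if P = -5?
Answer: -1318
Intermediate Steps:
O(n) = n**2 + (-9 + n)**2 + n*(12 + n) (O(n) = (n**2 + (n + 12)*n) + (-9 + n)**2 = (n**2 + (12 + n)*n) + (-9 + n)**2 = (n**2 + n*(12 + n)) + (-9 + n)**2 = n**2 + (-9 + n)**2 + n*(12 + n))
(162 + 107*P) - O(-16) = (162 + 107*(-5)) - (81 - 6*(-16) + 3*(-16)**2) = (162 - 535) - (81 + 96 + 3*256) = -373 - (81 + 96 + 768) = -373 - 1*945 = -373 - 945 = -1318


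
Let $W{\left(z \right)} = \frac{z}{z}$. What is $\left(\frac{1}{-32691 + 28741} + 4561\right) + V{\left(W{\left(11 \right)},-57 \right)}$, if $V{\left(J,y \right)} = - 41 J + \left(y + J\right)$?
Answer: $\frac{17632799}{3950} \approx 4464.0$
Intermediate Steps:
$W{\left(z \right)} = 1$
$V{\left(J,y \right)} = y - 40 J$ ($V{\left(J,y \right)} = - 41 J + \left(J + y\right) = y - 40 J$)
$\left(\frac{1}{-32691 + 28741} + 4561\right) + V{\left(W{\left(11 \right)},-57 \right)} = \left(\frac{1}{-32691 + 28741} + 4561\right) - 97 = \left(\frac{1}{-3950} + 4561\right) - 97 = \left(- \frac{1}{3950} + 4561\right) - 97 = \frac{18015949}{3950} - 97 = \frac{17632799}{3950}$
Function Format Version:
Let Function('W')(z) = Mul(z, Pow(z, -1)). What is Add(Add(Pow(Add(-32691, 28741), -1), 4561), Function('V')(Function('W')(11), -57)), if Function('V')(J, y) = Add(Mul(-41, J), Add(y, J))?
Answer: Rational(17632799, 3950) ≈ 4464.0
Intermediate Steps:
Function('W')(z) = 1
Function('V')(J, y) = Add(y, Mul(-40, J)) (Function('V')(J, y) = Add(Mul(-41, J), Add(J, y)) = Add(y, Mul(-40, J)))
Add(Add(Pow(Add(-32691, 28741), -1), 4561), Function('V')(Function('W')(11), -57)) = Add(Add(Pow(Add(-32691, 28741), -1), 4561), Add(-57, Mul(-40, 1))) = Add(Add(Pow(-3950, -1), 4561), Add(-57, -40)) = Add(Add(Rational(-1, 3950), 4561), -97) = Add(Rational(18015949, 3950), -97) = Rational(17632799, 3950)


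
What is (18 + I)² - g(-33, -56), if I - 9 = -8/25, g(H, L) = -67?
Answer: 486764/625 ≈ 778.82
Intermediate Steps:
I = 217/25 (I = 9 - 8/25 = 217/25 ≈ 8.6800)
(18 + I)² - g(-33, -56) = (18 + 217/25)² - 1*(-67) = (667/25)² + 67 = 444889/625 + 67 = 486764/625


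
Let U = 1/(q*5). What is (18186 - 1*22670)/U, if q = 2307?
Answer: -51722940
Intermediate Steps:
U = 1/11535 (U = 1/(2307*5) = 1/11535 ≈ 8.6693e-5)
(18186 - 1*22670)/U = (18186 - 1*22670)/(1/11535) = (18186 - 22670)*11535 = -4484*11535 = -51722940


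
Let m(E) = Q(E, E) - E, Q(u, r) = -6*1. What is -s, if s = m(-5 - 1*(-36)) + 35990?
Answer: -35953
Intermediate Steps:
Q(u, r) = -6
m(E) = -6 - E
s = 35953 (s = (-6 - (-5 - 1*(-36))) + 35990 = (-6 - (-5 + 36)) + 35990 = (-6 - 1*31) + 35990 = (-6 - 31) + 35990 = -37 + 35990 = 35953)
-s = -1*35953 = -35953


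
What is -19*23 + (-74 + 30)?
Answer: -481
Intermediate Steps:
-19*23 + (-74 + 30) = -437 - 44 = -481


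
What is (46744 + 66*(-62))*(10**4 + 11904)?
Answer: 934249408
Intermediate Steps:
(46744 + 66*(-62))*(10**4 + 11904) = (46744 - 4092)*(10000 + 11904) = 42652*21904 = 934249408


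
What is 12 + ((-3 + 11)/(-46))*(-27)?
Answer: 384/23 ≈ 16.696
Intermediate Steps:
12 + ((-3 + 11)/(-46))*(-27) = 12 + (8*(-1/46))*(-27) = 12 - 4/23*(-27) = 12 + 108/23 = 384/23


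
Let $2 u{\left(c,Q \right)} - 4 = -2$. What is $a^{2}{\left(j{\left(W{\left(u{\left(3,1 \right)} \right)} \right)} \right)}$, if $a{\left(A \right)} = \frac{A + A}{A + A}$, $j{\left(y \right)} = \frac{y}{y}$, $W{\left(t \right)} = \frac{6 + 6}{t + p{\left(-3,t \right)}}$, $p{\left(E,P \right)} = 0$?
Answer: $1$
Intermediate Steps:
$u{\left(c,Q \right)} = 1$ ($u{\left(c,Q \right)} = 2 + \frac{1}{2} \left(-2\right) = 2 - 1 = 1$)
$W{\left(t \right)} = \frac{12}{t}$ ($W{\left(t \right)} = \frac{6 + 6}{t + 0} = \frac{12}{t}$)
$j{\left(y \right)} = 1$
$a{\left(A \right)} = 1$ ($a{\left(A \right)} = \frac{2 A}{2 A} = 2 A \frac{1}{2 A} = 1$)
$a^{2}{\left(j{\left(W{\left(u{\left(3,1 \right)} \right)} \right)} \right)} = 1^{2} = 1$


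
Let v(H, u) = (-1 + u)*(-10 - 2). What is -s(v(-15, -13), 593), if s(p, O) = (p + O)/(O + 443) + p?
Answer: -174809/1036 ≈ -168.73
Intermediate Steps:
v(H, u) = 12 - 12*u (v(H, u) = (-1 + u)*(-12) = 12 - 12*u)
s(p, O) = p + (O + p)/(443 + O) (s(p, O) = (O + p)/(443 + O) + p = p + (O + p)/(443 + O))
-s(v(-15, -13), 593) = -(593 + 444*(12 - 12*(-13)) + 593*(12 - 12*(-13)))/(443 + 593) = -(593 + 444*(12 + 156) + 593*(12 + 156))/1036 = -(593 + 444*168 + 593*168)/1036 = -(593 + 74592 + 99624)/1036 = -174809/1036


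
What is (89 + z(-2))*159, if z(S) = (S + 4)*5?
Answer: 15741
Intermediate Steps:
z(S) = 20 + 5*S (z(S) = (4 + S)*5 = 20 + 5*S)
(89 + z(-2))*159 = (89 + (20 + 5*(-2)))*159 = (89 + (20 - 10))*159 = (89 + 10)*159 = 99*159 = 15741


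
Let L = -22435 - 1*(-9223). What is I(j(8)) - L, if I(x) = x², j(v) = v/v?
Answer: 13213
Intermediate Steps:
j(v) = 1
L = -13212 (L = -22435 + 9223 = -13212)
I(j(8)) - L = 1² - 1*(-13212) = 1 + 13212 = 13213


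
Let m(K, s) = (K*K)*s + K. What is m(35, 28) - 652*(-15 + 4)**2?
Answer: -44557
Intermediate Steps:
m(K, s) = K + s*K**2 (m(K, s) = K**2*s + K = s*K**2 + K = K + s*K**2)
m(35, 28) - 652*(-15 + 4)**2 = 35*(1 + 35*28) - 652*(-15 + 4)**2 = 35*(1 + 980) - 652*(-11)**2 = 35*981 - 652*121 = 34335 - 78892 = -44557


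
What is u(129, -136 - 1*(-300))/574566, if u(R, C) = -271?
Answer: -271/574566 ≈ -0.00047166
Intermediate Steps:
u(129, -136 - 1*(-300))/574566 = -271/574566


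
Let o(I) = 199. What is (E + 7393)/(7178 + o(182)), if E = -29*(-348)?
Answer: 17485/7377 ≈ 2.3702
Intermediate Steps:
E = 10092
(E + 7393)/(7178 + o(182)) = (10092 + 7393)/(7178 + 199) = 17485/7377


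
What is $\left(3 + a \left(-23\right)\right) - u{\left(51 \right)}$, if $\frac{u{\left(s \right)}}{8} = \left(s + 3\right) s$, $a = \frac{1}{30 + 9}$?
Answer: $- \frac{859154}{39} \approx -22030.0$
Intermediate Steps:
$a = \frac{1}{39} \approx 0.025641$
$u{\left(s \right)} = 8 s \left(3 + s\right)$ ($u{\left(s \right)} = 8 \left(s + 3\right) s = 8 \left(3 + s\right) s = 8 s \left(3 + s\right)$)
$\left(3 + a \left(-23\right)\right) - u{\left(51 \right)} = \left(3 + \frac{1}{39} \left(-23\right)\right) - 8 \cdot 51 \left(3 + 51\right) = \left(3 - \frac{23}{39}\right) - 8 \cdot 51 \cdot 54 = \frac{94}{39} - 22032 = - \frac{859154}{39}$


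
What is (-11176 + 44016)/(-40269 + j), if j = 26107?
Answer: -16420/7081 ≈ -2.3189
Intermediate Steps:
(-11176 + 44016)/(-40269 + j) = (-11176 + 44016)/(-40269 + 26107) = 32840/(-14162) = 32840*(-1/14162) = -16420/7081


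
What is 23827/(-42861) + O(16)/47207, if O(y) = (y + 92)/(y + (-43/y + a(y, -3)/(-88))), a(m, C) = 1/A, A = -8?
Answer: -115818711395/208403940381 ≈ -0.55574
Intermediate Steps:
a(m, C) = -1/8 (a(m, C) = 1/(-8) = -1/8)
O(y) = (92 + y)/(1/704 + y - 43/y) (O(y) = (y + 92)/(y + (-43/y - 1/8/(-88))) = (92 + y)/(y + (-43/y - 1/8*(-1/88))) = (92 + y)/(y + (-43/y + 1/704)) = (92 + y)/(y + (1/704 - 43/y)) = (92 + y)/(1/704 + y - 43/y))
23827/(-42861) + O(16)/47207 = 23827/(-42861) + (704*16*(92 + 16)/(-30272 + 16 + 704*16**2))/47207 = 23827*(-1/42861) + (704*16*108/(-30272 + 16 + 704*256))*(1/47207) = -23827/42861 + (704*16*108/(-30272 + 16 + 180224))*(1/47207) = -23827/42861 + (704*16*108/149968)*(1/47207) = -23827/42861 + (704*16*(1/149968)*108)*(1/47207) = -23827/42861 + (76032/9373)*(1/47207) = -23827/42861 + 76032/442471211 = -115818711395/208403940381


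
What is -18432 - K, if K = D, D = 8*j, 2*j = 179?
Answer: -19148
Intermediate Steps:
j = 179/2 (j = (½)*179 = 179/2 ≈ 89.500)
D = 716 (D = 8*(179/2) = 716)
K = 716
-18432 - K = -18432 - 1*716 = -18432 - 716 = -19148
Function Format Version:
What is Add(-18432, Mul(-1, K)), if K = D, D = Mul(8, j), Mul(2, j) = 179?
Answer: -19148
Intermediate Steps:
j = Rational(179, 2) (j = Mul(Rational(1, 2), 179) = Rational(179, 2) ≈ 89.500)
D = 716 (D = Mul(8, Rational(179, 2)) = 716)
K = 716
Add(-18432, Mul(-1, K)) = Add(-18432, Mul(-1, 716)) = Add(-18432, -716) = -19148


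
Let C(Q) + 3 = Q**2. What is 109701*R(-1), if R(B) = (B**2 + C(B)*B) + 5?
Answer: 877608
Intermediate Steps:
C(Q) = -3 + Q**2
R(B) = 5 + B**2 + B*(-3 + B**2) (R(B) = (B**2 + (-3 + B**2)*B) + 5 = (B**2 + B*(-3 + B**2)) + 5 = 5 + B**2 + B*(-3 + B**2))
109701*R(-1) = 109701*(5 + (-1)**2 - (-3 + (-1)**2)) = 109701*(5 + 1 - (-3 + 1)) = 109701*(5 + 1 - 1*(-2)) = 109701*(5 + 1 + 2) = 109701*8 = 877608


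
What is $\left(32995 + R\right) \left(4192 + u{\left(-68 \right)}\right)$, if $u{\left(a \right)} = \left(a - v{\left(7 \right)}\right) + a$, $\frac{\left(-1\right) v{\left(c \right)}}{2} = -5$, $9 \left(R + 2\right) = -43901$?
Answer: $\frac{1023783656}{9} \approx 1.1375 \cdot 10^{8}$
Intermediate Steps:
$R = - \frac{43919}{9}$ ($R = -2 + \frac{1}{9} \left(-43901\right) = -2 - \frac{43901}{9} = - \frac{43919}{9} \approx -4879.9$)
$v{\left(c \right)} = 10$ ($v{\left(c \right)} = \left(-2\right) \left(-5\right) = 10$)
$u{\left(a \right)} = -10 + 2 a$ ($u{\left(a \right)} = \left(a - 10\right) + a = \left(-10 + a\right) + a = -10 + 2 a$)
$\left(32995 + R\right) \left(4192 + u{\left(-68 \right)}\right) = \left(32995 - \frac{43919}{9}\right) \left(4192 + \left(-10 + 2 \left(-68\right)\right)\right) = \frac{253036 \left(4192 - 146\right)}{9} = \frac{253036}{9} \cdot 4046 = \frac{1023783656}{9}$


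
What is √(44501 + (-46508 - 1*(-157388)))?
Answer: √155381 ≈ 394.18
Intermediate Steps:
√(44501 + (-46508 - 1*(-157388))) = √(44501 + (-46508 + 157388)) = √(44501 + 110880) = √155381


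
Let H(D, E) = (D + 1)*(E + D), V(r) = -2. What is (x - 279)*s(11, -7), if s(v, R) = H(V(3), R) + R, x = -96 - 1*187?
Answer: -1124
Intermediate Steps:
x = -283 (x = -96 - 187 = -283)
H(D, E) = (1 + D)*(D + E)
s(v, R) = 2 (s(v, R) = (-2 + R + (-2)² - 2*R) + R = (-2 + R + 4 - 2*R) + R = (2 - R) + R = 2)
(x - 279)*s(11, -7) = (-283 - 279)*2 = -562*2 = -1124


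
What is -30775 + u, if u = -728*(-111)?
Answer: 50033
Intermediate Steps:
u = 80808
-30775 + u = -30775 + 80808 = 50033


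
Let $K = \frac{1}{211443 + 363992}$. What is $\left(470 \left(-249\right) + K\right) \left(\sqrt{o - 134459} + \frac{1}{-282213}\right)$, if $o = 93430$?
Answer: $\frac{67343158049}{162395237655} - \frac{67343158049 i \sqrt{41029}}{575435} \approx 0.41469 - 2.3705 \cdot 10^{7} i$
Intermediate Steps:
$K = \frac{1}{575435} \approx 1.7378 \cdot 10^{-6}$
$\left(470 \left(-249\right) + K\right) \left(\sqrt{o - 134459} + \frac{1}{-282213}\right) = \left(470 \left(-249\right) + \frac{1}{575435}\right) \left(\sqrt{93430 - 134459} + \frac{1}{-282213}\right) = \left(-117030 + \frac{1}{575435}\right) \left(\sqrt{-41029} - \frac{1}{282213}\right) = - \frac{67343158049 \left(i \sqrt{41029} - \frac{1}{282213}\right)}{575435} = - \frac{67343158049 \left(- \frac{1}{282213} + i \sqrt{41029}\right)}{575435} = \frac{67343158049}{162395237655} - \frac{67343158049 i \sqrt{41029}}{575435}$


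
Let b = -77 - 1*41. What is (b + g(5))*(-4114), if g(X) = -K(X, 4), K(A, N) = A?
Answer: 506022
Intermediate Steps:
b = -118 (b = -77 - 41 = -118)
g(X) = -X
(b + g(5))*(-4114) = (-118 - 1*5)*(-4114) = (-118 - 5)*(-4114) = -123*(-4114) = 506022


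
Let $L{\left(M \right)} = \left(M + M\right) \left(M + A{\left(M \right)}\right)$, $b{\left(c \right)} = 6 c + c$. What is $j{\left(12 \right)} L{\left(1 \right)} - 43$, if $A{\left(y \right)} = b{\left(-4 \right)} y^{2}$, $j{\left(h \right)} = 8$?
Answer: $-475$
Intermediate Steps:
$b{\left(c \right)} = 7 c$
$A{\left(y \right)} = - 28 y^{2}$ ($A{\left(y \right)} = 7 \left(-4\right) y^{2} = - 28 y^{2}$)
$L{\left(M \right)} = 2 M \left(M - 28 M^{2}\right)$ ($L{\left(M \right)} = \left(M + M\right) \left(M - 28 M^{2}\right) = 2 M \left(M - 28 M^{2}\right)$)
$j{\left(12 \right)} L{\left(1 \right)} - 43 = 8 \cdot 1^{2} \left(2 - 56\right) - 43 = 8 \cdot 1 \left(2 - 56\right) - 43 = 8 \cdot 1 \left(-54\right) - 43 = 8 \left(-54\right) - 43 = -432 - 43 = -475$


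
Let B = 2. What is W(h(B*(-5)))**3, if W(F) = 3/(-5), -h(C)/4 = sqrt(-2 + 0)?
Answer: -27/125 ≈ -0.21600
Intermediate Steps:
h(C) = -4*I*sqrt(2) (h(C) = -4*sqrt(-2 + 0) = -4*I*sqrt(2))
W(F) = -3/5 (W(F) = 3*(-1/5) = -3/5)
W(h(B*(-5)))**3 = (-3/5)**3 = -27/125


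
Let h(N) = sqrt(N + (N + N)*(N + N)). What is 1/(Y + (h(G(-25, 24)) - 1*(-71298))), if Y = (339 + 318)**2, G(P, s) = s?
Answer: 167649/84318560827 - 2*sqrt(582)/252955682481 ≈ 1.9881e-6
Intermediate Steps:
h(N) = sqrt(N + 4*N**2) (h(N) = sqrt(N + (2*N)*(2*N)) = sqrt(N + 4*N**2))
Y = 431649 (Y = 657**2 = 431649)
1/(Y + (h(G(-25, 24)) - 1*(-71298))) = 1/(431649 + (sqrt(24*(1 + 4*24)) - 1*(-71298))) = 1/(431649 + (sqrt(24*(1 + 96)) + 71298)) = 1/(431649 + (sqrt(24*97) + 71298)) = 1/(431649 + (sqrt(2328) + 71298)) = 1/(431649 + (2*sqrt(582) + 71298)) = 1/(431649 + (71298 + 2*sqrt(582))) = 1/(502947 + 2*sqrt(582))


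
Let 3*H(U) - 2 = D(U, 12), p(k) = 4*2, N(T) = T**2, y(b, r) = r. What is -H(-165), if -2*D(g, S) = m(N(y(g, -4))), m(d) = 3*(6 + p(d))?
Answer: 19/3 ≈ 6.3333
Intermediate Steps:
p(k) = 8
m(d) = 42 (m(d) = 3*(6 + 8) = 3*14 = 42)
D(g, S) = -21 (D(g, S) = -1/2*42 = -21)
H(U) = -19/3 (H(U) = 2/3 + (1/3)*(-21) = 2/3 - 7 = -19/3)
-H(-165) = -1*(-19/3) = 19/3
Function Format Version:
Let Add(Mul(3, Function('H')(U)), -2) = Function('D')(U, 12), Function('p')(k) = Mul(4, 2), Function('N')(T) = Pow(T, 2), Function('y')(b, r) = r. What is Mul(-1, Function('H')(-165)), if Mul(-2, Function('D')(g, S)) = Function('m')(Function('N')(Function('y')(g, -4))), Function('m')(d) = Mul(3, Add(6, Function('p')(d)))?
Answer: Rational(19, 3) ≈ 6.3333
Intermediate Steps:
Function('p')(k) = 8
Function('m')(d) = 42 (Function('m')(d) = Mul(3, Add(6, 8)) = Mul(3, 14) = 42)
Function('D')(g, S) = -21 (Function('D')(g, S) = Mul(Rational(-1, 2), 42) = -21)
Function('H')(U) = Rational(-19, 3) (Function('H')(U) = Add(Rational(2, 3), Mul(Rational(1, 3), -21)) = Add(Rational(2, 3), -7) = Rational(-19, 3))
Mul(-1, Function('H')(-165)) = Mul(-1, Rational(-19, 3)) = Rational(19, 3)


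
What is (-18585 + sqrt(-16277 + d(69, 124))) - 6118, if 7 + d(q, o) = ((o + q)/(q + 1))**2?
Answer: -24703 + 31*I*sqrt(82991)/70 ≈ -24703.0 + 127.58*I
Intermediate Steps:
d(q, o) = -7 + (o + q)**2/(1 + q)**2 (d(q, o) = -7 + ((o + q)/(q + 1))**2 = -7 + ((o + q)/(1 + q))**2 = -7 + (o + q)**2/(1 + q)**2)
(-18585 + sqrt(-16277 + d(69, 124))) - 6118 = (-18585 + sqrt(-16277 + (-7 + (124 + 69)**2/(1 + 69)**2))) - 6118 = (-18585 + sqrt(-16277 + (-7 + 193**2/70**2))) - 6118 = (-18585 + sqrt(-16277 + (-7 + (1/4900)*37249))) - 6118 = (-18585 + sqrt(-16277 + (-7 + 37249/4900))) - 6118 = (-18585 + sqrt(-16277 + 2949/4900)) - 6118 = (-18585 + sqrt(-79754351/4900)) - 6118 = (-18585 + 31*I*sqrt(82991)/70) - 6118 = -24703 + 31*I*sqrt(82991)/70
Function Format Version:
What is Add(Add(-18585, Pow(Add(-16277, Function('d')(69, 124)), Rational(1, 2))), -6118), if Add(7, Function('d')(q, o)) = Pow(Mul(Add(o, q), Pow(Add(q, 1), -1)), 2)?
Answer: Add(-24703, Mul(Rational(31, 70), I, Pow(82991, Rational(1, 2)))) ≈ Add(-24703., Mul(127.58, I))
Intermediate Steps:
Function('d')(q, o) = Add(-7, Mul(Pow(Add(1, q), -2), Pow(Add(o, q), 2))) (Function('d')(q, o) = Add(-7, Pow(Mul(Add(o, q), Pow(Add(q, 1), -1)), 2)) = Add(-7, Pow(Mul(Add(o, q), Pow(Add(1, q), -1)), 2)) = Add(-7, Pow(Mul(Pow(Add(1, q), -1), Add(o, q)), 2)) = Add(-7, Mul(Pow(Add(1, q), -2), Pow(Add(o, q), 2))))
Add(Add(-18585, Pow(Add(-16277, Function('d')(69, 124)), Rational(1, 2))), -6118) = Add(Add(-18585, Pow(Add(-16277, Add(-7, Mul(Pow(Add(1, 69), -2), Pow(Add(124, 69), 2)))), Rational(1, 2))), -6118) = Add(Add(-18585, Pow(Add(-16277, Add(-7, Mul(Pow(70, -2), Pow(193, 2)))), Rational(1, 2))), -6118) = Add(Add(-18585, Pow(Add(-16277, Add(-7, Mul(Rational(1, 4900), 37249))), Rational(1, 2))), -6118) = Add(Add(-18585, Pow(Add(-16277, Add(-7, Rational(37249, 4900))), Rational(1, 2))), -6118) = Add(Add(-18585, Pow(Add(-16277, Rational(2949, 4900)), Rational(1, 2))), -6118) = Add(Add(-18585, Pow(Rational(-79754351, 4900), Rational(1, 2))), -6118) = Add(Add(-18585, Mul(Rational(31, 70), I, Pow(82991, Rational(1, 2)))), -6118) = Add(-24703, Mul(Rational(31, 70), I, Pow(82991, Rational(1, 2))))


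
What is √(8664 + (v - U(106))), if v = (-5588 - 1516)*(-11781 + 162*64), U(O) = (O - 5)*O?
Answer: √10035910 ≈ 3167.9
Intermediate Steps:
U(O) = O*(-5 + O) (U(O) = (-5 + O)*O = O*(-5 + O))
v = 10037952 (v = -7104*(-11781 + 10368) = -7104*(-1413) = 10037952)
√(8664 + (v - U(106))) = √(8664 + (10037952 - 106*(-5 + 106))) = √(8664 + (10037952 - 106*101)) = √(8664 + (10037952 - 1*10706)) = √(8664 + (10037952 - 10706)) = √(8664 + 10027246) = √10035910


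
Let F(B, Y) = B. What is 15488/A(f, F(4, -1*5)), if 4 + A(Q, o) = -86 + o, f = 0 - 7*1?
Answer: -7744/43 ≈ -180.09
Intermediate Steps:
f = -7 (f = 0 - 7 = -7)
A(Q, o) = -90 + o (A(Q, o) = -4 + (-86 + o) = -90 + o)
15488/A(f, F(4, -1*5)) = 15488/(-90 + 4) = 15488/(-86) = 15488*(-1/86) = -7744/43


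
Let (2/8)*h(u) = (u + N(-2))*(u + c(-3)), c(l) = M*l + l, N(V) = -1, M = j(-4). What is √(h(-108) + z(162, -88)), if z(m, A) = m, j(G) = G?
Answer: 3*√4814 ≈ 208.15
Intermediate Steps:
M = -4
c(l) = -3*l (c(l) = -4*l + l = -3*l)
h(u) = 4*(-1 + u)*(9 + u) (h(u) = 4*((u - 1)*(u - 3*(-3))) = 4*((-1 + u)*(u + 9)) = 4*((-1 + u)*(9 + u)) = 4*(-1 + u)*(9 + u))
√(h(-108) + z(162, -88)) = √((-36 + 4*(-108)² + 32*(-108)) + 162) = √((-36 + 4*11664 - 3456) + 162) = √((-36 + 46656 - 3456) + 162) = √(43164 + 162) = √43326 = 3*√4814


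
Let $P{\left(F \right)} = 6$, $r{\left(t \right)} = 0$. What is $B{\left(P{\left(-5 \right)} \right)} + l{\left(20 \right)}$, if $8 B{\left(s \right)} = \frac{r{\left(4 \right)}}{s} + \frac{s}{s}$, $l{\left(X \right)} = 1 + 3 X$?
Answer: $\frac{489}{8} \approx 61.125$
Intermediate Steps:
$B{\left(s \right)} = \frac{1}{8}$ ($B{\left(s \right)} = \frac{\frac{0}{s} + \frac{s}{s}}{8} = \frac{0 + 1}{8} = \frac{1}{8} \cdot 1 = \frac{1}{8}$)
$B{\left(P{\left(-5 \right)} \right)} + l{\left(20 \right)} = \frac{1}{8} + \left(1 + 3 \cdot 20\right) = \frac{1}{8} + \left(1 + 60\right) = \frac{1}{8} + 61 = \frac{489}{8}$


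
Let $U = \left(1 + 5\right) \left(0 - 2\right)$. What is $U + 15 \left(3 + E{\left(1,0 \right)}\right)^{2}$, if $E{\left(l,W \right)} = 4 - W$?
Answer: $723$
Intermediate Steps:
$U = -12$ ($U = 6 \left(-2\right) = -12$)
$U + 15 \left(3 + E{\left(1,0 \right)}\right)^{2} = -12 + 15 \left(3 + \left(4 - 0\right)\right)^{2} = -12 + 15 \left(3 + \left(4 + 0\right)\right)^{2} = -12 + 15 \left(3 + 4\right)^{2} = -12 + 15 \cdot 7^{2} = -12 + 15 \cdot 49 = -12 + 735 = 723$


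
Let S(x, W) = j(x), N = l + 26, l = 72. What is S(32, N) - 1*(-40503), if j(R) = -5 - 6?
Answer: 40492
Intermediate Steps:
j(R) = -11
N = 98 (N = 72 + 26 = 98)
S(x, W) = -11
S(32, N) - 1*(-40503) = -11 - 1*(-40503) = -11 + 40503 = 40492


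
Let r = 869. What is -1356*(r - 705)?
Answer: -222384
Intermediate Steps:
-1356*(r - 705) = -1356*(869 - 705) = -1356*164 = -222384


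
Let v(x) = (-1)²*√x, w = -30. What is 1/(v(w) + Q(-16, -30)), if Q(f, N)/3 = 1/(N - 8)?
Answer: -38/14443 - 1444*I*√30/43329 ≈ -0.002631 - 0.18254*I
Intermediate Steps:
Q(f, N) = 3/(-8 + N) (Q(f, N) = 3/(N - 8) = 3/(-8 + N))
v(x) = √x (v(x) = 1*√x = √x)
1/(v(w) + Q(-16, -30)) = 1/(√(-30) + 3/(-8 - 30)) = 1/(I*√30 + 3/(-38)) = 1/(I*√30 + 3*(-1/38)) = 1/(I*√30 - 3/38) = 1/(-3/38 + I*√30)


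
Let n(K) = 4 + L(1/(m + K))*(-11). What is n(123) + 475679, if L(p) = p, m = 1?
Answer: 58984681/124 ≈ 4.7568e+5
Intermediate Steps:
n(K) = 4 - 11/(1 + K)
n(123) + 475679 = (-7 + 4*123)/(1 + 123) + 475679 = (-7 + 492)/124 + 475679 = (1/124)*485 + 475679 = 485/124 + 475679 = 58984681/124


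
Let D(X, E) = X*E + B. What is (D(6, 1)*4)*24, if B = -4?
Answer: 192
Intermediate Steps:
D(X, E) = -4 + E*X (D(X, E) = X*E - 4 = E*X - 4 = -4 + E*X)
(D(6, 1)*4)*24 = ((-4 + 1*6)*4)*24 = ((-4 + 6)*4)*24 = (2*4)*24 = 8*24 = 192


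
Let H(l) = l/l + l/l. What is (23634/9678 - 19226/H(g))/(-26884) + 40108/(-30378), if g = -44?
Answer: -317081097149/329327077794 ≈ -0.96282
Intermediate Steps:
H(l) = 2 (H(l) = 1 + 1 = 2)
(23634/9678 - 19226/H(g))/(-26884) + 40108/(-30378) = (23634/9678 - 19226/2)/(-26884) + 40108/(-30378) = (23634*(1/9678) - 19226*½)*(-1/26884) + 40108*(-1/30378) = (3939/1613 - 9613)*(-1/26884) - 20054/15189 = -15501830/1613*(-1/26884) - 20054/15189 = 7750915/21681946 - 20054/15189 = -317081097149/329327077794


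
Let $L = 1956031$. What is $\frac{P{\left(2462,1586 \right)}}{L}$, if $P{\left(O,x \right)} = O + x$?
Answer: $\frac{368}{177821} \approx 0.0020695$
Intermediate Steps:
$\frac{P{\left(2462,1586 \right)}}{L} = \frac{2462 + 1586}{1956031} = 4048 \cdot \frac{1}{1956031} = \frac{368}{177821}$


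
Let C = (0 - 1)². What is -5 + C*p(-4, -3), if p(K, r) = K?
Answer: -9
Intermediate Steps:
C = 1 (C = (-1)² = 1)
-5 + C*p(-4, -3) = -5 + 1*(-4) = -5 - 4 = -9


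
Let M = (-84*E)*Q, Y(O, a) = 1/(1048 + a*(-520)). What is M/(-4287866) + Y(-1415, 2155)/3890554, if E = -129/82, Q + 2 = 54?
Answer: -613575579821270597/382869510951845495424 ≈ -0.0016026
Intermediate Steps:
Q = 52 (Q = -2 + 54 = 52)
E = -129/82 (E = -129*1/82 = -129/82 ≈ -1.5732)
Y(O, a) = 1/(1048 - 520*a)
M = 281736/41 (M = -84*(-129/82)*52 = (5418/41)*52 = 281736/41 ≈ 6871.6)
M/(-4287866) + Y(-1415, 2155)/3890554 = (281736/41)/(-4287866) - 1/(-1048 + 520*2155)/3890554 = (281736/41)*(-1/4287866) - 1/(-1048 + 1120600)*(1/3890554) = -140868/87901253 - 1/1119552*(1/3890554) = -140868/87901253 - 1*1/1119552*(1/3890554) = -140868/87901253 - 1/1119552*1/3890554 = -140868/87901253 - 1/4355677511808 = -613575579821270597/382869510951845495424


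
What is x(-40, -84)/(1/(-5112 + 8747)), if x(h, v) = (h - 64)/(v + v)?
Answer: 47255/21 ≈ 2250.2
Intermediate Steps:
x(h, v) = (-64 + h)/(2*v) (x(h, v) = (-64 + h)/((2*v)) = (-64 + h)*(1/(2*v)) = (-64 + h)/(2*v))
x(-40, -84)/(1/(-5112 + 8747)) = ((1/2)*(-64 - 40)/(-84))/(1/(-5112 + 8747)) = ((1/2)*(-1/84)*(-104))/(1/3635) = 13/(21*(1/3635)) = (13/21)*3635 = 47255/21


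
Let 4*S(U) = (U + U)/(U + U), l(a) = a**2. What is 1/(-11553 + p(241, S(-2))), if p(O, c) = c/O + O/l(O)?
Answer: -964/11137087 ≈ -8.6558e-5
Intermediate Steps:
S(U) = 1/4 (S(U) = ((U + U)/(U + U))/4 = ((2*U)/((2*U)))/4 = ((2*U)*(1/(2*U)))/4 = (1/4)*1 = 1/4)
p(O, c) = 1/O + c/O (p(O, c) = c/O + O/(O**2) = c/O + O/O**2 = c/O + 1/O = 1/O + c/O)
1/(-11553 + p(241, S(-2))) = 1/(-11553 + (1 + 1/4)/241) = 1/(-11553 + (1/241)*(5/4)) = 1/(-11553 + 5/964) = 1/(-11137087/964) = -964/11137087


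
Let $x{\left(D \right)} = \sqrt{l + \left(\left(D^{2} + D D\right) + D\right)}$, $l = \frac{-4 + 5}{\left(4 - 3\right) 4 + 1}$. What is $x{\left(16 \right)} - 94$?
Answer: $-94 + \frac{\sqrt{13205}}{5} \approx -71.017$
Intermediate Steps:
$l = \frac{1}{5}$ ($l = 1 \frac{1}{1 \cdot 4 + 1} = 1 \frac{1}{4 + 1} = 1 \cdot \frac{1}{5} = \frac{1}{5} \approx 0.2$)
$x{\left(D \right)} = \sqrt{\frac{1}{5} + D + 2 D^{2}}$ ($x{\left(D \right)} = \sqrt{\frac{1}{5} + \left(\left(D^{2} + D D\right) + D\right)} = \sqrt{\frac{1}{5} + \left(\left(D^{2} + D^{2}\right) + D\right)} = \sqrt{\frac{1}{5} + \left(2 D^{2} + D\right)} = \sqrt{\frac{1}{5} + \left(D + 2 D^{2}\right)} = \sqrt{\frac{1}{5} + D + 2 D^{2}}$)
$x{\left(16 \right)} - 94 = \frac{\sqrt{5 + 25 \cdot 16 + 50 \cdot 16^{2}}}{5} - 94 = \frac{\sqrt{5 + 400 + 50 \cdot 256}}{5} - 94 = \frac{\sqrt{5 + 400 + 12800}}{5} - 94 = \frac{\sqrt{13205}}{5} - 94 = -94 + \frac{\sqrt{13205}}{5}$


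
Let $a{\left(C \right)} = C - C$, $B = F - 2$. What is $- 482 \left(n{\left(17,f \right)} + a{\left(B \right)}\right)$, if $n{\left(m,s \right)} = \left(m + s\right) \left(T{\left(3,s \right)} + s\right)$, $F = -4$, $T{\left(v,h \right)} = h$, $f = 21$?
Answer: $-769272$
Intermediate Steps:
$B = -6$ ($B = -4 - 2 = -6$)
$a{\left(C \right)} = 0$
$n{\left(m,s \right)} = 2 s \left(m + s\right)$ ($n{\left(m,s \right)} = \left(m + s\right) \left(s + s\right) = \left(m + s\right) 2 s = 2 s \left(m + s\right)$)
$- 482 \left(n{\left(17,f \right)} + a{\left(B \right)}\right) = - 482 \left(2 \cdot 21 \left(17 + 21\right) + 0\right) = - 482 \left(2 \cdot 21 \cdot 38 + 0\right) = - 482 \left(1596 + 0\right) = \left(-482\right) 1596 = -769272$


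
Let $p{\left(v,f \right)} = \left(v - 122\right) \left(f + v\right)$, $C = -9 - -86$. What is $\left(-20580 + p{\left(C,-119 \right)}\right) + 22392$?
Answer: $3702$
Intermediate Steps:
$C = 77$ ($C = -9 + 86 = 77$)
$p{\left(v,f \right)} = \left(-122 + v\right) \left(f + v\right)$
$\left(-20580 + p{\left(C,-119 \right)}\right) + 22392 = \left(-20580 - \left(4039 - 5929\right)\right) + 22392 = \left(-20580 + \left(5929 + 14518 - 9394 - 9163\right)\right) + 22392 = \left(-20580 + 1890\right) + 22392 = -18690 + 22392 = 3702$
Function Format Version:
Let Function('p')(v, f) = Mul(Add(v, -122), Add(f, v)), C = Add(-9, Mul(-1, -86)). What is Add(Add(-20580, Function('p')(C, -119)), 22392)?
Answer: 3702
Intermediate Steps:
C = 77 (C = Add(-9, 86) = 77)
Function('p')(v, f) = Mul(Add(-122, v), Add(f, v))
Add(Add(-20580, Function('p')(C, -119)), 22392) = Add(Add(-20580, Add(Pow(77, 2), Mul(-122, -119), Mul(-122, 77), Mul(-119, 77))), 22392) = Add(Add(-20580, Add(5929, 14518, -9394, -9163)), 22392) = Add(Add(-20580, 1890), 22392) = Add(-18690, 22392) = 3702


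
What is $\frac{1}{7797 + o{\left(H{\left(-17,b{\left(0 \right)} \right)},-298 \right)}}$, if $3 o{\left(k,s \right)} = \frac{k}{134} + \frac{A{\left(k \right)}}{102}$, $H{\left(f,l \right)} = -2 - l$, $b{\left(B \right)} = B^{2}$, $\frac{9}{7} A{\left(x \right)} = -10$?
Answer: $\frac{92259}{719340619} \approx 0.00012825$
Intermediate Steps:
$A{\left(x \right)} = - \frac{70}{9}$ ($A{\left(x \right)} = \frac{7}{9} \left(-10\right) = - \frac{70}{9}$)
$o{\left(k,s \right)} = - \frac{35}{1377} + \frac{k}{402}$ ($o{\left(k,s \right)} = \frac{\frac{k}{134} - \frac{70}{9 \cdot 102}}{3} = \frac{k \frac{1}{134} - \frac{35}{459}}{3} = \frac{\frac{k}{134} - \frac{35}{459}}{3} = \frac{- \frac{35}{459} + \frac{k}{134}}{3} = - \frac{35}{1377} + \frac{k}{402}$)
$\frac{1}{7797 + o{\left(H{\left(-17,b{\left(0 \right)} \right)},-298 \right)}} = \frac{1}{7797 - \left(\frac{35}{1377} - \frac{-2 - 0^{2}}{402}\right)} = \frac{1}{7797 - \left(\frac{35}{1377} - \frac{-2 - 0}{402}\right)} = \frac{1}{7797 - \left(\frac{35}{1377} - \frac{-2 + 0}{402}\right)} = \frac{1}{7797 + \left(- \frac{35}{1377} + \frac{1}{402} \left(-2\right)\right)} = \frac{1}{7797 - \frac{2804}{92259}} = \frac{1}{\frac{719340619}{92259}} = \frac{92259}{719340619}$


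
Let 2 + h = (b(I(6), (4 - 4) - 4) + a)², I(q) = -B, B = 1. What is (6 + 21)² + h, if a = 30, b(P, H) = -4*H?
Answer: 2843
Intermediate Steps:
I(q) = -1 (I(q) = -1*1 = -1)
h = 2114 (h = -2 + (-4*((4 - 4) - 4) + 30)² = -2 + (-4*(0 - 4) + 30)² = -2 + (-4*(-4) + 30)² = -2 + (16 + 30)² = -2 + 46² = -2 + 2116 = 2114)
(6 + 21)² + h = (6 + 21)² + 2114 = 27² + 2114 = 729 + 2114 = 2843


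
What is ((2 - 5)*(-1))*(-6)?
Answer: -18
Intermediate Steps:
((2 - 5)*(-1))*(-6) = -3*(-1)*(-6) = 3*(-6) = -18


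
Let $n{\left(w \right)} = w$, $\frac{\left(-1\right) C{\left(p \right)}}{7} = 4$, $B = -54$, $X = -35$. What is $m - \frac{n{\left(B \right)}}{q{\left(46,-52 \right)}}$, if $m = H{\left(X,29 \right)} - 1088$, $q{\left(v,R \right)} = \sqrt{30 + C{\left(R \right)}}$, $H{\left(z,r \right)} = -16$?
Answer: $-1104 + 27 \sqrt{2} \approx -1065.8$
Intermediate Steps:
$C{\left(p \right)} = -28$ ($C{\left(p \right)} = \left(-7\right) 4 = -28$)
$q{\left(v,R \right)} = \sqrt{2}$ ($q{\left(v,R \right)} = \sqrt{30 - 28} = \sqrt{2}$)
$m = -1104$ ($m = -16 - 1088 = -1104$)
$m - \frac{n{\left(B \right)}}{q{\left(46,-52 \right)}} = -1104 - - \frac{54}{\sqrt{2}} = -1104 - - 54 \frac{\sqrt{2}}{2} = -1104 - - 27 \sqrt{2} = -1104 + 27 \sqrt{2}$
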